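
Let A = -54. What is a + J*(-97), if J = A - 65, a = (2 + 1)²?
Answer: 11552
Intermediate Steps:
a = 9 (a = 3² = 9)
J = -119 (J = -54 - 65 = -119)
a + J*(-97) = 9 - 119*(-97) = 9 + 11543 = 11552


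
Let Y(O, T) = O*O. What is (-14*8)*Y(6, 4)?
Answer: -4032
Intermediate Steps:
Y(O, T) = O**2
(-14*8)*Y(6, 4) = -14*8*6**2 = -112*36 = -4032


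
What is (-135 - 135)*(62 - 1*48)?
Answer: -3780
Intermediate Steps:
(-135 - 135)*(62 - 1*48) = -270*(62 - 48) = -270*14 = -3780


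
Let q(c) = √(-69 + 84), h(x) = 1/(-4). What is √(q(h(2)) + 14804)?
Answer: √(14804 + √15) ≈ 121.69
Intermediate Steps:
h(x) = -¼
q(c) = √15
√(q(h(2)) + 14804) = √(√15 + 14804) = √(14804 + √15)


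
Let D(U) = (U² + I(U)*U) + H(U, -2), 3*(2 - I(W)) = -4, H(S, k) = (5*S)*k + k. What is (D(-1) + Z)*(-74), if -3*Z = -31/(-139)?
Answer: -172568/417 ≈ -413.83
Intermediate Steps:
H(S, k) = k + 5*S*k (H(S, k) = 5*S*k + k = k + 5*S*k)
I(W) = 10/3 (I(W) = 2 - ⅓*(-4) = 2 + 4/3 = 10/3)
Z = -31/417 (Z = -(-31)/(3*(-139)) = -(-31)*(-1)/(3*139) = -⅓*31/139 = -31/417 ≈ -0.074341)
D(U) = -2 + U² - 20*U/3 (D(U) = (U² + 10*U/3) - 2*(1 + 5*U) = (U² + 10*U/3) + (-2 - 10*U) = -2 + U² - 20*U/3)
(D(-1) + Z)*(-74) = ((-2 + (-1)² - 20/3*(-1)) - 31/417)*(-74) = ((-2 + 1 + 20/3) - 31/417)*(-74) = (17/3 - 31/417)*(-74) = (2332/417)*(-74) = -172568/417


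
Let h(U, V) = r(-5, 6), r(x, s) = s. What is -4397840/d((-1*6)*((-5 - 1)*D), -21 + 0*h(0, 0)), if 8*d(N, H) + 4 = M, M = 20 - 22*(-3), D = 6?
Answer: -17591360/41 ≈ -4.2906e+5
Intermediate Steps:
h(U, V) = 6
M = 86 (M = 20 + 66 = 86)
d(N, H) = 41/4 (d(N, H) = -½ + (⅛)*86 = -½ + 43/4 = 41/4)
-4397840/d((-1*6)*((-5 - 1)*D), -21 + 0*h(0, 0)) = -4397840/41/4 = -4397840*4/41 = -17591360/41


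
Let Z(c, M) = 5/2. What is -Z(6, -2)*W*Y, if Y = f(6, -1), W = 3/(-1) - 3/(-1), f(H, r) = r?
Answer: 0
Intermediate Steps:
W = 0 (W = 3*(-1) - 3*(-1) = -3 + 3 = 0)
Z(c, M) = 5/2 (Z(c, M) = 5*(½) = 5/2)
Y = -1
-Z(6, -2)*W*Y = -(5/2)*0*(-1) = -0*(-1) = -1*0 = 0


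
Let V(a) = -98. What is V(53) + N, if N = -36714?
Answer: -36812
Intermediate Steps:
V(53) + N = -98 - 36714 = -36812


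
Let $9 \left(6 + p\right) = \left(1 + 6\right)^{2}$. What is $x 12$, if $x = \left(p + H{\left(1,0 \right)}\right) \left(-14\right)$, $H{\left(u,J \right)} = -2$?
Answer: $\frac{1288}{3} \approx 429.33$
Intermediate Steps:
$p = - \frac{5}{9}$ ($p = -6 + \frac{\left(1 + 6\right)^{2}}{9} = -6 + \frac{7^{2}}{9} = -6 + \frac{1}{9} \cdot 49 = -6 + \frac{49}{9} = - \frac{5}{9} \approx -0.55556$)
$x = \frac{322}{9}$ ($x = \left(- \frac{5}{9} - 2\right) \left(-14\right) = \left(- \frac{23}{9}\right) \left(-14\right) = \frac{322}{9} \approx 35.778$)
$x 12 = \frac{322}{9} \cdot 12 = \frac{1288}{3}$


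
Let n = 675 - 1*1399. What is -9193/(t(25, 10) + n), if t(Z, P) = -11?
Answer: 9193/735 ≈ 12.507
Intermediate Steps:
n = -724 (n = 675 - 1399 = -724)
-9193/(t(25, 10) + n) = -9193/(-11 - 724) = -9193/(-735) = -9193*(-1/735) = 9193/735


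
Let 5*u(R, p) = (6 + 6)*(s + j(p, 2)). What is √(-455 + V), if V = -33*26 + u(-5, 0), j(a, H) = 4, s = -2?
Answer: I*√32705/5 ≈ 36.169*I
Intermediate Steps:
u(R, p) = 24/5 (u(R, p) = ((6 + 6)*(-2 + 4))/5 = (12*2)/5 = (⅕)*24 = 24/5)
V = -4266/5 (V = -33*26 + 24/5 = -858 + 24/5 = -4266/5 ≈ -853.20)
√(-455 + V) = √(-455 - 4266/5) = √(-6541/5) = I*√32705/5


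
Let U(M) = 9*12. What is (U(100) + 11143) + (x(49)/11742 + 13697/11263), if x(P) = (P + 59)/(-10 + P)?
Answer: 3224232383688/286541983 ≈ 11252.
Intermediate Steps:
U(M) = 108
x(P) = (59 + P)/(-10 + P)
(U(100) + 11143) + (x(49)/11742 + 13697/11263) = (108 + 11143) + (((59 + 49)/(-10 + 49))/11742 + 13697/11263) = 11251 + ((108/39)*(1/11742) + 13697*(1/11263)) = 11251 + (((1/39)*108)*(1/11742) + 13697/11263) = 11251 + ((36/13)*(1/11742) + 13697/11263) = 11251 + (6/25441 + 13697/11263) = 11251 + 348532955/286541983 = 3224232383688/286541983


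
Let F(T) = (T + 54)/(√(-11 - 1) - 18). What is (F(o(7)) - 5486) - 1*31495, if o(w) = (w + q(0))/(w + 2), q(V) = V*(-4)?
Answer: -6213301/168 - 493*I*√3/1512 ≈ -36984.0 - 0.56475*I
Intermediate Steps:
q(V) = -4*V
o(w) = w/(2 + w) (o(w) = (w - 4*0)/(w + 2) = (w + 0)/(2 + w) = w/(2 + w))
F(T) = (54 + T)/(-18 + 2*I*√3) (F(T) = (54 + T)/(√(-12) - 18) = (54 + T)/(2*I*√3 - 18) = (54 + T)/(-18 + 2*I*√3))
(F(o(7)) - 5486) - 1*31495 = ((-81/28 - 3/(8*(2 + 7)) - 9*I*√3/28 - I*7/(2 + 7)*√3/168) - 5486) - 1*31495 = ((-81/28 - 3/(8*9) - 9*I*√3/28 - I*7/9*√3/168) - 5486) - 31495 = ((-81/28 - 3/(8*9) - 9*I*√3/28 - I*7*(⅑)*√3/168) - 5486) - 31495 = ((-81/28 - 3/56*7/9 - 9*I*√3/28 - 1/168*I*7/9*√3) - 5486) - 31495 = ((-81/28 - 1/24 - 9*I*√3/28 - I*√3/216) - 5486) - 31495 = ((-493/168 - 493*I*√3/1512) - 5486) - 31495 = (-922141/168 - 493*I*√3/1512) - 31495 = -6213301/168 - 493*I*√3/1512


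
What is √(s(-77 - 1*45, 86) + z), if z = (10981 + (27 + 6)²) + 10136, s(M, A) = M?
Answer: 2*√5521 ≈ 148.61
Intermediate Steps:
z = 22206 (z = (10981 + 33²) + 10136 = (10981 + 1089) + 10136 = 12070 + 10136 = 22206)
√(s(-77 - 1*45, 86) + z) = √((-77 - 1*45) + 22206) = √((-77 - 45) + 22206) = √(-122 + 22206) = √22084 = 2*√5521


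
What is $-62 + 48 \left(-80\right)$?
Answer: $-3902$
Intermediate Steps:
$-62 + 48 \left(-80\right) = -62 - 3840 = -3902$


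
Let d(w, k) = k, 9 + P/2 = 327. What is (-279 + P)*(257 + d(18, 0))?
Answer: 91749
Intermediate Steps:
P = 636 (P = -18 + 2*327 = -18 + 654 = 636)
(-279 + P)*(257 + d(18, 0)) = (-279 + 636)*(257 + 0) = 357*257 = 91749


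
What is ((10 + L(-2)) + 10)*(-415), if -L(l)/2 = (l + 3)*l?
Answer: -9960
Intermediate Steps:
L(l) = -2*l*(3 + l) (L(l) = -2*(l + 3)*l = -2*(3 + l)*l = -2*l*(3 + l))
((10 + L(-2)) + 10)*(-415) = ((10 - 2*(-2)*(3 - 2)) + 10)*(-415) = ((10 - 2*(-2)*1) + 10)*(-415) = ((10 + 4) + 10)*(-415) = (14 + 10)*(-415) = 24*(-415) = -9960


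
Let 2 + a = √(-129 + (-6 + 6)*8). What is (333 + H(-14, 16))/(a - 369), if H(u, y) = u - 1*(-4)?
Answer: -119833/137770 - 323*I*√129/137770 ≈ -0.8698 - 0.026628*I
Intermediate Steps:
H(u, y) = 4 + u (H(u, y) = u + 4 = 4 + u)
a = -2 + I*√129 (a = -2 + √(-129 + (-6 + 6)*8) = -2 + √(-129 + 0*8) = -2 + √(-129 + 0) = -2 + √(-129) = -2 + I*√129 ≈ -2.0 + 11.358*I)
(333 + H(-14, 16))/(a - 369) = (333 + (4 - 14))/((-2 + I*√129) - 369) = (333 - 10)/(-371 + I*√129) = 323/(-371 + I*√129)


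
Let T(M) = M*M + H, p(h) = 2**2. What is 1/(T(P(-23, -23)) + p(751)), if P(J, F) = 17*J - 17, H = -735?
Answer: 1/165733 ≈ 6.0338e-6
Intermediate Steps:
p(h) = 4
P(J, F) = -17 + 17*J
T(M) = -735 + M**2 (T(M) = M*M - 735 = M**2 - 735 = -735 + M**2)
1/(T(P(-23, -23)) + p(751)) = 1/((-735 + (-17 + 17*(-23))**2) + 4) = 1/((-735 + (-17 - 391)**2) + 4) = 1/((-735 + (-408)**2) + 4) = 1/((-735 + 166464) + 4) = 1/(165729 + 4) = 1/165733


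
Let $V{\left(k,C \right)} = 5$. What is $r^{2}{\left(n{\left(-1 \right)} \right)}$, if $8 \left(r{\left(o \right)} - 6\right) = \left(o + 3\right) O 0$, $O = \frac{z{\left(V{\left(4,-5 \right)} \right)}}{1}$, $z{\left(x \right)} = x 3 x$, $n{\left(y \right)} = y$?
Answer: $36$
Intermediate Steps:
$z{\left(x \right)} = 3 x^{2}$ ($z{\left(x \right)} = 3 x x = 3 x^{2}$)
$O = 75$ ($O = \frac{3 \cdot 5^{2}}{1} = 3 \cdot 25 \cdot 1 = 75 \cdot 1 = 75$)
$r{\left(o \right)} = 6$ ($r{\left(o \right)} = 6 + \frac{\left(o + 3\right) 75 \cdot 0}{8} = 6 + \frac{\left(3 + o\right) 75 \cdot 0}{8} = 6 + \frac{\left(225 + 75 o\right) 0}{8} = 6 + \frac{1}{8} \cdot 0 = 6 + 0 = 6$)
$r^{2}{\left(n{\left(-1 \right)} \right)} = 6^{2} = 36$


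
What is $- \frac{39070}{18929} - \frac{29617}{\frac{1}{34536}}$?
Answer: $- \frac{19361579024518}{18929} \approx -1.0229 \cdot 10^{9}$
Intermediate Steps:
$- \frac{39070}{18929} - \frac{29617}{\frac{1}{34536}} = \left(-39070\right) \frac{1}{18929} - 29617 \frac{1}{\frac{1}{34536}} = - \frac{39070}{18929} - 1022852712 = - \frac{19361579024518}{18929}$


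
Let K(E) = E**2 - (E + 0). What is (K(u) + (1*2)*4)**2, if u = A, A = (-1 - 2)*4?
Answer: 26896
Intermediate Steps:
A = -12 (A = -3*4 = -12)
u = -12
K(E) = E**2 - E
(K(u) + (1*2)*4)**2 = (-12*(-1 - 12) + (1*2)*4)**2 = (-12*(-13) + 2*4)**2 = (156 + 8)**2 = 164**2 = 26896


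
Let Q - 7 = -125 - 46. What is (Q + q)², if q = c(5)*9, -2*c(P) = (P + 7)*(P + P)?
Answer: 495616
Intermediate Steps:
Q = -164 (Q = 7 + (-125 - 46) = 7 - 171 = -164)
c(P) = -P*(7 + P) (c(P) = -(P + 7)*(P + P)/2 = -(7 + P)*2*P/2 = -P*(7 + P))
q = -540 (q = -1*5*(7 + 5)*9 = -1*5*12*9 = -60*9 = -540)
(Q + q)² = (-164 - 540)² = (-704)² = 495616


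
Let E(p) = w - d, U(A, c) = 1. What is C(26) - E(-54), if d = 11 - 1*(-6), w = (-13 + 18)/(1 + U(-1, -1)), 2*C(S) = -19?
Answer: 5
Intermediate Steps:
C(S) = -19/2 (C(S) = (½)*(-19) = -19/2)
w = 5/2 (w = (-13 + 18)/(1 + 1) = 5/2 ≈ 2.5000)
d = 17 (d = 11 + 6 = 17)
E(p) = -29/2 (E(p) = 5/2 - 1*17 = 5/2 - 17 = -29/2)
C(26) - E(-54) = -19/2 - 1*(-29/2) = -19/2 + 29/2 = 5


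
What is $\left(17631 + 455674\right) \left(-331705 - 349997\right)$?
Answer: $-322652965110$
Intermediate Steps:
$\left(17631 + 455674\right) \left(-331705 - 349997\right) = 473305 \left(-681702\right) = -322652965110$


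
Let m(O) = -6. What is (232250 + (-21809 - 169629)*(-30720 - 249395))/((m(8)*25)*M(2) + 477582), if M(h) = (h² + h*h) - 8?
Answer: 8937481270/79597 ≈ 1.1228e+5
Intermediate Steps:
M(h) = -8 + 2*h² (M(h) = (h² + h²) - 8 = 2*h² - 8 = -8 + 2*h²)
(232250 + (-21809 - 169629)*(-30720 - 249395))/((m(8)*25)*M(2) + 477582) = (232250 + (-21809 - 169629)*(-30720 - 249395))/((-6*25)*(-8 + 2*2²) + 477582) = (232250 - 191438*(-280115))/(-150*(-8 + 2*4) + 477582) = (232250 + 53624655370)/(-150*(-8 + 8) + 477582) = 53624887620/(-150*0 + 477582) = 53624887620/(0 + 477582) = 53624887620/477582 = 53624887620*(1/477582) = 8937481270/79597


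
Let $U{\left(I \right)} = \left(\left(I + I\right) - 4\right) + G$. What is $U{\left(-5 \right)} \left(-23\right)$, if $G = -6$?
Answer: $460$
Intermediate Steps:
$U{\left(I \right)} = -10 + 2 I$ ($U{\left(I \right)} = \left(\left(I + I\right) - 4\right) - 6 = \left(2 I - 4\right) - 6 = \left(-4 + 2 I\right) - 6 = -10 + 2 I$)
$U{\left(-5 \right)} \left(-23\right) = \left(-10 + 2 \left(-5\right)\right) \left(-23\right) = \left(-10 - 10\right) \left(-23\right) = \left(-20\right) \left(-23\right) = 460$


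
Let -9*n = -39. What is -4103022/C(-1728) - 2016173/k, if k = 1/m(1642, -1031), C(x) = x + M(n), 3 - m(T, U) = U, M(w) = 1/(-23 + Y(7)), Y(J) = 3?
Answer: -673364723966/323 ≈ -2.0847e+9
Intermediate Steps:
n = 13/3 (n = -⅑*(-39) = 13/3 ≈ 4.3333)
M(w) = -1/20 (M(w) = 1/(-23 + 3) = 1/(-20) = -1/20)
m(T, U) = 3 - U
C(x) = -1/20 + x (C(x) = x - 1/20 = -1/20 + x)
k = 1/1034 (k = 1/(3 - 1*(-1031)) = 1/(3 + 1031) = 1/1034 ≈ 0.00096712)
-4103022/C(-1728) - 2016173/k = -4103022/(-1/20 - 1728) - 2016173/1/1034 = -4103022/(-34561/20) - 2016173*1034 = -4103022*(-20/34561) - 2084722882 = 766920/323 - 2084722882 = -673364723966/323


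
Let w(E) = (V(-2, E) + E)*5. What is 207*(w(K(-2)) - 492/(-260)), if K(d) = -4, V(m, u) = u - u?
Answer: -243639/65 ≈ -3748.3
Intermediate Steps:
V(m, u) = 0
w(E) = 5*E (w(E) = (0 + E)*5 = E*5 = 5*E)
207*(w(K(-2)) - 492/(-260)) = 207*(5*(-4) - 492/(-260)) = 207*(-20 - 492*(-1/260)) = 207*(-20 + 123/65) = 207*(-1177/65) = -243639/65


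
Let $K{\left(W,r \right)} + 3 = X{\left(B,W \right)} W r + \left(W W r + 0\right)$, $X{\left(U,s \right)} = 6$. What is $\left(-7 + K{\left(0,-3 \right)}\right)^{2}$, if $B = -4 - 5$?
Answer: $100$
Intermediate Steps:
$B = -9$ ($B = -4 - 5 = -9$)
$K{\left(W,r \right)} = -3 + r W^{2} + 6 W r$ ($K{\left(W,r \right)} = -3 + \left(6 W r + \left(W W r + 0\right)\right) = -3 + \left(6 W r + \left(W^{2} r + 0\right)\right) = -3 + \left(6 W r + \left(r W^{2} + 0\right)\right) = -3 + \left(6 W r + r W^{2}\right) = -3 + \left(r W^{2} + 6 W r\right) = -3 + r W^{2} + 6 W r$)
$\left(-7 + K{\left(0,-3 \right)}\right)^{2} = \left(-7 - \left(3 + 0\right)\right)^{2} = \left(-7 - 3\right)^{2} = \left(-10\right)^{2} = 100$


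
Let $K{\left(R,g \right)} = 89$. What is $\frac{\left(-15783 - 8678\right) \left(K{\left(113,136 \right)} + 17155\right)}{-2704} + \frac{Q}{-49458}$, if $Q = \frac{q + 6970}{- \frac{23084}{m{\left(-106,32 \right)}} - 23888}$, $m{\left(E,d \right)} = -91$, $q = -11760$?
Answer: $\frac{701057241202977937}{4494153945762} \approx 1.5599 \cdot 10^{5}$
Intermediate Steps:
$Q = \frac{217945}{1075362}$ ($Q = \frac{-11760 + 6970}{- \frac{23084}{-91} - 23888} = - \frac{4790}{\left(-23084\right) \left(- \frac{1}{91}\right) - 23888} = - \frac{4790}{\frac{23084}{91} - 23888} = - \frac{4790}{- \frac{2150724}{91}} = \left(-4790\right) \left(- \frac{91}{2150724}\right) = \frac{217945}{1075362} \approx 0.20267$)
$\frac{\left(-15783 - 8678\right) \left(K{\left(113,136 \right)} + 17155\right)}{-2704} + \frac{Q}{-49458} = \frac{\left(-15783 - 8678\right) \left(89 + 17155\right)}{-2704} + \frac{217945}{1075362 \left(-49458\right)} = \left(-24461\right) 17244 \left(- \frac{1}{2704}\right) + \frac{217945}{1075362} \left(- \frac{1}{49458}\right) = \left(-421805484\right) \left(- \frac{1}{2704}\right) - \frac{217945}{53185253796} = \frac{105451371}{676} - \frac{217945}{53185253796} = \frac{701057241202977937}{4494153945762}$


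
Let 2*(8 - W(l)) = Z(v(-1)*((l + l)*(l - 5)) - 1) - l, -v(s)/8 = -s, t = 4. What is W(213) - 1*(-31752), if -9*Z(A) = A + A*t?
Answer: -1485364/9 ≈ -1.6504e+5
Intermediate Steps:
v(s) = 8*s (v(s) = -(-8)*s = 8*s)
Z(A) = -5*A/9 (Z(A) = -(A + A*4)/9 = -(A + 4*A)/9 = -5*A/9)
W(l) = 139/18 + l/2 - 40*l*(-5 + l)/9 (W(l) = 8 - (-5*((8*(-1))*((l + l)*(l - 5)) - 1)/9 - l)/2 = 8 - (-5*(-8*2*l*(-5 + l) - 1)/9 - l)/2 = 8 - (-5*(-16*l*(-5 + l) - 1)/9 - l)/2 = 8 - (-5*(-1 - 16*l*(-5 + l))/9 - l)/2 = 8 - ((5/9 + 80*l*(-5 + l)/9) - l)/2 = 8 - (5/9 - l + 80*l*(-5 + l)/9)/2 = 8 + (-5/18 + l/2 - 40*l*(-5 + l)/9) = 139/18 + l/2 - 40*l*(-5 + l)/9)
W(213) - 1*(-31752) = (139/18 - 40/9*213² + (409/18)*213) - 1*(-31752) = (139/18 - 40/9*45369 + 29039/6) + 31752 = (139/18 - 201640 + 29039/6) + 31752 = -1771132/9 + 31752 = -1485364/9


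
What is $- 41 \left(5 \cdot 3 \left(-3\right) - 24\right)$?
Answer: $2829$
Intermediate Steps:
$- 41 \left(5 \cdot 3 \left(-3\right) - 24\right) = - 41 \left(15 \left(-3\right) - 24\right) = - 41 \left(-45 - 24\right) = \left(-41\right) \left(-69\right) = 2829$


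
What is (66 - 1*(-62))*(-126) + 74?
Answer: -16054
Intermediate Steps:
(66 - 1*(-62))*(-126) + 74 = (66 + 62)*(-126) + 74 = 128*(-126) + 74 = -16128 + 74 = -16054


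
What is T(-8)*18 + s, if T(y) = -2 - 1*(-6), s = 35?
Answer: 107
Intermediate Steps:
T(y) = 4 (T(y) = -2 + 6 = 4)
T(-8)*18 + s = 4*18 + 35 = 72 + 35 = 107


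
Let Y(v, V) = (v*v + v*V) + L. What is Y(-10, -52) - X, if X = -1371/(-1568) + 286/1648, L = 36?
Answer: 105777383/161504 ≈ 654.95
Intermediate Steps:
Y(v, V) = 36 + v**2 + V*v (Y(v, V) = (v*v + v*V) + 36 = (v**2 + V*v) + 36 = 36 + v**2 + V*v)
X = 169241/161504 (X = -1371*(-1/1568) + 286*(1/1648) = 1371/1568 + 143/824 = 169241/161504 ≈ 1.0479)
Y(-10, -52) - X = (36 + (-10)**2 - 52*(-10)) - 1*169241/161504 = (36 + 100 + 520) - 169241/161504 = 656 - 169241/161504 = 105777383/161504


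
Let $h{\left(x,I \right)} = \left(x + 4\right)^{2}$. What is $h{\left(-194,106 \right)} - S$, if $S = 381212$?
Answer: $-345112$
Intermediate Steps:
$h{\left(x,I \right)} = \left(4 + x\right)^{2}$
$h{\left(-194,106 \right)} - S = \left(4 - 194\right)^{2} - 381212 = \left(-190\right)^{2} - 381212 = 36100 - 381212 = -345112$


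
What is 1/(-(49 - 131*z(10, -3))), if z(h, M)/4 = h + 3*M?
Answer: 1/475 ≈ 0.0021053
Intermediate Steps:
z(h, M) = 4*h + 12*M (z(h, M) = 4*(h + 3*M) = 4*h + 12*M)
1/(-(49 - 131*z(10, -3))) = 1/(-(49 - 131*(4*10 + 12*(-3)))) = 1/(-(49 - 131*(40 - 36))) = 1/(-(49 - 131*4)) = 1/(-(49 - 524)) = 1/(-1*(-475)) = 1/475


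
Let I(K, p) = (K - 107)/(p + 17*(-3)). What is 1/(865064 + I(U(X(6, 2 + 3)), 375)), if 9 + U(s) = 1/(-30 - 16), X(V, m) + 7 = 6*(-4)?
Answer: 1656/1432545391 ≈ 1.1560e-6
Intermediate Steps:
X(V, m) = -31 (X(V, m) = -7 + 6*(-4) = -7 - 24 = -31)
U(s) = -415/46 (U(s) = -9 + 1/(-30 - 16) = -9 + 1/(-46) = -9 - 1/46 = -415/46)
I(K, p) = (-107 + K)/(-51 + p) (I(K, p) = (-107 + K)/(p - 51) = (-107 + K)/(-51 + p))
1/(865064 + I(U(X(6, 2 + 3)), 375)) = 1/(865064 + (-107 - 415/46)/(-51 + 375)) = 1/(865064 - 5337/46/324) = 1/(865064 + (1/324)*(-5337/46)) = 1/(865064 - 593/1656) = 1/(1432545391/1656) = 1656/1432545391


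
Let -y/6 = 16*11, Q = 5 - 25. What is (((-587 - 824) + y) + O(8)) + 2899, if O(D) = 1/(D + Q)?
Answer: 5183/12 ≈ 431.92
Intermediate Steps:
Q = -20
O(D) = 1/(-20 + D) (O(D) = 1/(D - 20) = 1/(-20 + D))
y = -1056 (y = -96*11 = -6*176 = -1056)
(((-587 - 824) + y) + O(8)) + 2899 = (((-587 - 824) - 1056) + 1/(-20 + 8)) + 2899 = ((-1411 - 1056) + 1/(-12)) + 2899 = (-2467 - 1/12) + 2899 = -29605/12 + 2899 = 5183/12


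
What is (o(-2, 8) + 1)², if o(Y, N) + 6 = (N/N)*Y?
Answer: 49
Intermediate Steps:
o(Y, N) = -6 + Y (o(Y, N) = -6 + (N/N)*Y = -6 + 1*Y = -6 + Y)
(o(-2, 8) + 1)² = ((-6 - 2) + 1)² = (-8 + 1)² = (-7)² = 49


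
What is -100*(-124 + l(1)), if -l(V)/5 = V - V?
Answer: 12400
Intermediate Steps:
l(V) = 0 (l(V) = -5*(V - V) = -5*0 = 0)
-100*(-124 + l(1)) = -100*(-124 + 0) = -100*(-124) = 12400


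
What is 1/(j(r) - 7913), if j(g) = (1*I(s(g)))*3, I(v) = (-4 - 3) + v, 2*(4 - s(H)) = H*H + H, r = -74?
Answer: -1/16025 ≈ -6.2402e-5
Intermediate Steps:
s(H) = 4 - H/2 - H²/2 (s(H) = 4 - (H*H + H)/2 = 4 - (H² + H)/2 = 4 - (H + H²)/2 = 4 + (-H/2 - H²/2) = 4 - H/2 - H²/2)
I(v) = -7 + v
j(g) = -9 - 3*g/2 - 3*g²/2 (j(g) = (1*(-7 + (4 - g/2 - g²/2)))*3 = (1*(-3 - g/2 - g²/2))*3 = (-3 - g/2 - g²/2)*3 = -9 - 3*g/2 - 3*g²/2)
1/(j(r) - 7913) = 1/((-9 - 3/2*(-74) - 3/2*(-74)²) - 7913) = 1/((-9 + 111 - 3/2*5476) - 7913) = 1/((-9 + 111 - 8214) - 7913) = 1/(-8112 - 7913) = 1/(-16025) = -1/16025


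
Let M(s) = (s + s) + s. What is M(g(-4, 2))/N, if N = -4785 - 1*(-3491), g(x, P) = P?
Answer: -3/647 ≈ -0.0046368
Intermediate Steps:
N = -1294 (N = -4785 + 3491 = -1294)
M(s) = 3*s (M(s) = 2*s + s = 3*s)
M(g(-4, 2))/N = (3*2)/(-1294) = 6*(-1/1294) = -3/647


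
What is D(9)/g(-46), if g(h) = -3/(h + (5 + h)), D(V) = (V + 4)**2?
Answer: 4901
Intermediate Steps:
D(V) = (4 + V)**2
g(h) = -3/(5 + 2*h)
D(9)/g(-46) = (4 + 9)**2/((-3/(5 + 2*(-46)))) = 13**2/((-3/(5 - 92))) = 169/((-3/(-87))) = 169/((-3*(-1/87))) = 169/(1/29) = 169*29 = 4901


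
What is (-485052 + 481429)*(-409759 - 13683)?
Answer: 1534130366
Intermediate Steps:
(-485052 + 481429)*(-409759 - 13683) = -3623*(-423442) = 1534130366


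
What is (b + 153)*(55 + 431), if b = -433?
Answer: -136080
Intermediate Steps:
(b + 153)*(55 + 431) = (-433 + 153)*(55 + 431) = -280*486 = -136080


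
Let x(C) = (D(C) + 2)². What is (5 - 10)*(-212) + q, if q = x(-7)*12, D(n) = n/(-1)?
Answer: 2032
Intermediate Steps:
D(n) = -n (D(n) = n*(-1) = -n)
x(C) = (2 - C)² (x(C) = (-C + 2)² = (2 - C)²)
q = 972 (q = (-2 - 7)²*12 = (-9)²*12 = 81*12 = 972)
(5 - 10)*(-212) + q = (5 - 10)*(-212) + 972 = -5*(-212) + 972 = 1060 + 972 = 2032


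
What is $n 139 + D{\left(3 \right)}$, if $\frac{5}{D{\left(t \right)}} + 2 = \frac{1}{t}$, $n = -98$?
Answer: $-13625$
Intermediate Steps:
$D{\left(t \right)} = \frac{5}{-2 + \frac{1}{t}}$
$n 139 + D{\left(3 \right)} = \left(-98\right) 139 - \frac{15}{-1 + 2 \cdot 3} = -13622 - \frac{15}{-1 + 6} = -13622 - \frac{15}{5} = -13622 - 15 \cdot \frac{1}{5} = -13622 - 3 = -13625$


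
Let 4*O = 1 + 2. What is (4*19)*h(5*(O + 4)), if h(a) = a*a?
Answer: 171475/4 ≈ 42869.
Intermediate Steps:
O = ¾ (O = (1 + 2)/4 = (¼)*3 = ¾ ≈ 0.75000)
h(a) = a²
(4*19)*h(5*(O + 4)) = (4*19)*(5*(¾ + 4))² = 76*(5*(19/4))² = 76*(95/4)² = 76*(9025/16) = 171475/4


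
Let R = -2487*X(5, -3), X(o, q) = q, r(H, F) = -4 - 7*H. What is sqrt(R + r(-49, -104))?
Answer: 10*sqrt(78) ≈ 88.318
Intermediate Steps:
R = 7461 (R = -2487*(-3) = 7461)
sqrt(R + r(-49, -104)) = sqrt(7461 + (-4 - 7*(-49))) = sqrt(7461 + (-4 + 343)) = sqrt(7461 + 339) = sqrt(7800) = 10*sqrt(78)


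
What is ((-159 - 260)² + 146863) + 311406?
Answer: 633830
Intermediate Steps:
((-159 - 260)² + 146863) + 311406 = ((-419)² + 146863) + 311406 = (175561 + 146863) + 311406 = 322424 + 311406 = 633830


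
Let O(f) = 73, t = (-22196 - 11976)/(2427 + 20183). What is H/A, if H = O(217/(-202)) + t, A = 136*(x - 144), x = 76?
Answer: -808179/104548640 ≈ -0.0077302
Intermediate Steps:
t = -17086/11305 (t = -34172/22610 = -34172*1/22610 = -17086/11305 ≈ -1.5114)
A = -9248 (A = 136*(76 - 144) = 136*(-68) = -9248)
H = 808179/11305 (H = 73 - 17086/11305 = 808179/11305 ≈ 71.489)
H/A = (808179/11305)/(-9248) = (808179/11305)*(-1/9248) = -808179/104548640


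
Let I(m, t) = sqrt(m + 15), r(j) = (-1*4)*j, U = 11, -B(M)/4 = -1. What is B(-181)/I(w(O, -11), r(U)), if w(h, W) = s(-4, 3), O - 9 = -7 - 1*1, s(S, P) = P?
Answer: 2*sqrt(2)/3 ≈ 0.94281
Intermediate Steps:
B(M) = 4 (B(M) = -4*(-1) = 4)
O = 1 (O = 9 + (-7 - 1*1) = 9 + (-7 - 1) = 9 - 8 = 1)
r(j) = -4*j
w(h, W) = 3
I(m, t) = sqrt(15 + m)
B(-181)/I(w(O, -11), r(U)) = 4/(sqrt(15 + 3)) = 4/(sqrt(18)) = 4/((3*sqrt(2))) = 4*(sqrt(2)/6) = 2*sqrt(2)/3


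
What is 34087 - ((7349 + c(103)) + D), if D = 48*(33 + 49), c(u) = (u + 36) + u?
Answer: 22560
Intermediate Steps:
c(u) = 36 + 2*u (c(u) = (36 + u) + u = 36 + 2*u)
D = 3936 (D = 48*82 = 3936)
34087 - ((7349 + c(103)) + D) = 34087 - ((7349 + (36 + 2*103)) + 3936) = 34087 - ((7349 + (36 + 206)) + 3936) = 34087 - ((7349 + 242) + 3936) = 34087 - (7591 + 3936) = 34087 - 1*11527 = 34087 - 11527 = 22560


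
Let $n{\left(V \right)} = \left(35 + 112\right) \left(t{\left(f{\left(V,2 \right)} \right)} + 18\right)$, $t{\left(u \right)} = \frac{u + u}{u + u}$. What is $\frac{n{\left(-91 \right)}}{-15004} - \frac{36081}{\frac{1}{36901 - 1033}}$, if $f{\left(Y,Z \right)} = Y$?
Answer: $- \frac{19417476236025}{15004} \approx -1.2942 \cdot 10^{9}$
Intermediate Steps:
$t{\left(u \right)} = 1$ ($t{\left(u \right)} = \frac{2 u}{2 u} = 2 u \frac{1}{2 u} = 1$)
$n{\left(V \right)} = 2793$ ($n{\left(V \right)} = \left(35 + 112\right) \left(1 + 18\right) = 147 \cdot 19 = 2793$)
$\frac{n{\left(-91 \right)}}{-15004} - \frac{36081}{\frac{1}{36901 - 1033}} = \frac{2793}{-15004} - \frac{36081}{\frac{1}{36901 - 1033}} = 2793 \left(- \frac{1}{15004}\right) - \frac{36081}{\frac{1}{35868}} = - \frac{2793}{15004} - 36081 \frac{1}{\frac{1}{35868}} = - \frac{2793}{15004} - 1294153308 = - \frac{19417476236025}{15004}$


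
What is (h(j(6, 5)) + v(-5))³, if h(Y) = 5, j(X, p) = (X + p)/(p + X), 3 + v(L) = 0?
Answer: 8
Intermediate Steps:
v(L) = -3 (v(L) = -3 + 0 = -3)
j(X, p) = 1 (j(X, p) = (X + p)/(X + p) = 1)
(h(j(6, 5)) + v(-5))³ = (5 - 3)³ = 2³ = 8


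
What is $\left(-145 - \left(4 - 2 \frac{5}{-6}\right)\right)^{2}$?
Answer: $\frac{204304}{9} \approx 22700.0$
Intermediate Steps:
$\left(-145 - \left(4 - 2 \frac{5}{-6}\right)\right)^{2} = \left(-145 - \left(4 - 2 \cdot 5 \left(- \frac{1}{6}\right)\right)\right)^{2} = \left(-145 + \left(-4 + 2 \left(- \frac{5}{6}\right)\right)\right)^{2} = \left(-145 - \frac{17}{3}\right)^{2} = \left(- \frac{452}{3}\right)^{2} = \frac{204304}{9}$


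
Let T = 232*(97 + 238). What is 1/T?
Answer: 1/77720 ≈ 1.2867e-5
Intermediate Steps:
T = 77720 (T = 232*335 = 77720)
1/T = 1/77720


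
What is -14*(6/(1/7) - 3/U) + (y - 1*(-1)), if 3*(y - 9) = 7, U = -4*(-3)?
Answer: -3433/6 ≈ -572.17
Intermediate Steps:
U = 12
y = 34/3 (y = 9 + (⅓)*7 = 9 + 7/3 = 34/3 ≈ 11.333)
-14*(6/(1/7) - 3/U) + (y - 1*(-1)) = -14*(6/(1/7) - 3/12) + (34/3 - 1*(-1)) = -14*(6/(⅐) - 3*1/12) + (34/3 + 1) = -14*(6*7 - ¼) + 37/3 = -14*(42 - ¼) + 37/3 = -14*167/4 + 37/3 = -1169/2 + 37/3 = -3433/6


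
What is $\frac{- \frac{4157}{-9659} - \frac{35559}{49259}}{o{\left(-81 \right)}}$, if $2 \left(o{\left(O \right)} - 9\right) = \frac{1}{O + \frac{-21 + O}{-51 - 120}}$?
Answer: $- \frac{1271275785188}{39222921243597} \approx -0.032412$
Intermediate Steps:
$o{\left(O \right)} = 9 + \frac{1}{2 \left(\frac{7}{57} + \frac{170 O}{171}\right)}$ ($o{\left(O \right)} = 9 + \frac{1}{2 \left(O + \frac{-21 + O}{-51 - 120}\right)} = 9 + \frac{1}{2 \left(O + \frac{-21 + O}{-171}\right)} = 9 + \frac{1}{2 \left(O + \left(-21 + O\right) \left(- \frac{1}{171}\right)\right)} = 9 + \frac{1}{2 \left(O - \left(- \frac{7}{57} + \frac{O}{171}\right)\right)} = 9 + \frac{1}{2 \left(\frac{7}{57} + \frac{170 O}{171}\right)}$)
$\frac{- \frac{4157}{-9659} - \frac{35559}{49259}}{o{\left(-81 \right)}} = \frac{- \frac{4157}{-9659} - \frac{35559}{49259}}{\frac{9}{2} \frac{1}{21 + 170 \left(-81\right)} \left(61 + 340 \left(-81\right)\right)} = \frac{\left(-4157\right) \left(- \frac{1}{9659}\right) - \frac{35559}{49259}}{\frac{9}{2} \frac{1}{21 - 13770} \left(61 - 27540\right)} = \frac{\frac{4157}{9659} - \frac{35559}{49259}}{\frac{9}{2} \frac{1}{-13749} \left(-27479\right)} = - \frac{138694718}{475792681 \cdot \frac{9}{2} \left(- \frac{1}{13749}\right) \left(-27479\right)} = - \frac{138694718}{475792681 \cdot \frac{82437}{9166}} = \left(- \frac{138694718}{475792681}\right) \frac{9166}{82437} = - \frac{1271275785188}{39222921243597}$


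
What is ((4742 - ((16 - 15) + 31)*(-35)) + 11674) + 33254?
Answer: 50790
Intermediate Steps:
((4742 - ((16 - 15) + 31)*(-35)) + 11674) + 33254 = ((4742 - (1 + 31)*(-35)) + 11674) + 33254 = ((4742 - 32*(-35)) + 11674) + 33254 = ((4742 - 1*(-1120)) + 11674) + 33254 = ((4742 + 1120) + 11674) + 33254 = (5862 + 11674) + 33254 = 17536 + 33254 = 50790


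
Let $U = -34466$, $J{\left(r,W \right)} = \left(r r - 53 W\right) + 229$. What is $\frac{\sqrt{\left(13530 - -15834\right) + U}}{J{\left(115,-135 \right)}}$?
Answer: $\frac{i \sqrt{5102}}{20609} \approx 0.0034659 i$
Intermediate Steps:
$J{\left(r,W \right)} = 229 + r^{2} - 53 W$ ($J{\left(r,W \right)} = \left(r^{2} - 53 W\right) + 229 = 229 + r^{2} - 53 W$)
$\frac{\sqrt{\left(13530 - -15834\right) + U}}{J{\left(115,-135 \right)}} = \frac{\sqrt{\left(13530 - -15834\right) - 34466}}{229 + 115^{2} - -7155} = \frac{\sqrt{\left(13530 + 15834\right) - 34466}}{229 + 13225 + 7155} = \frac{\sqrt{29364 - 34466}}{20609} = \sqrt{-5102} \cdot \frac{1}{20609} = i \sqrt{5102} \cdot \frac{1}{20609} = \frac{i \sqrt{5102}}{20609}$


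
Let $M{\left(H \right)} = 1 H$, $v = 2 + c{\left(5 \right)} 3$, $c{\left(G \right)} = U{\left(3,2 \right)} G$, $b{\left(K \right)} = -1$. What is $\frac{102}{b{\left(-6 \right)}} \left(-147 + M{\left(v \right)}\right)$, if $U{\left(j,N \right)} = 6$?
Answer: $5610$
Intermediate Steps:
$c{\left(G \right)} = 6 G$
$v = 92$ ($v = 2 + 6 \cdot 5 \cdot 3 = 2 + 30 \cdot 3 = 2 + 90 = 92$)
$M{\left(H \right)} = H$
$\frac{102}{b{\left(-6 \right)}} \left(-147 + M{\left(v \right)}\right) = \frac{102}{-1} \left(-147 + 92\right) = 102 \left(-1\right) \left(-55\right) = \left(-102\right) \left(-55\right) = 5610$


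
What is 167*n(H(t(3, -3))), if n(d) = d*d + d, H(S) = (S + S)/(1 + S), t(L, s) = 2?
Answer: 4676/9 ≈ 519.56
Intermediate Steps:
H(S) = 2*S/(1 + S) (H(S) = (2*S)/(1 + S) = 2*S/(1 + S))
n(d) = d + d² (n(d) = d² + d = d + d²)
167*n(H(t(3, -3))) = 167*((2*2/(1 + 2))*(1 + 2*2/(1 + 2))) = 167*((2*2/3)*(1 + 2*2/3)) = 167*((2*2*(⅓))*(1 + 2*2*(⅓))) = 167*(4*(1 + 4/3)/3) = 167*((4/3)*(7/3)) = 167*(28/9) = 4676/9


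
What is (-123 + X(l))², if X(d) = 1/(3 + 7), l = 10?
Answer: 1510441/100 ≈ 15104.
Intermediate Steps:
X(d) = ⅒ (X(d) = 1/10 = ⅒)
(-123 + X(l))² = (-123 + ⅒)² = (-1229/10)² = 1510441/100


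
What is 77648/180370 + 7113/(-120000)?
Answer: 267826273/721480000 ≈ 0.37122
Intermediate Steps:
77648/180370 + 7113/(-120000) = 77648*(1/180370) + 7113*(-1/120000) = 38824/90185 - 2371/40000 = 267826273/721480000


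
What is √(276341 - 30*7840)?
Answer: √41141 ≈ 202.83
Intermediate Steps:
√(276341 - 30*7840) = √(276341 - 235200) = √41141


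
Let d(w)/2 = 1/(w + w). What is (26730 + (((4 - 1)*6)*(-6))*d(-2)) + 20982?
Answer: 47766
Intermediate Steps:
d(w) = 1/w (d(w) = 2/(w + w) = 2/((2*w)) = 2*(1/(2*w)) = 1/w)
(26730 + (((4 - 1)*6)*(-6))*d(-2)) + 20982 = (26730 + (((4 - 1)*6)*(-6))/(-2)) + 20982 = (26730 + ((3*6)*(-6))*(-½)) + 20982 = (26730 + (18*(-6))*(-½)) + 20982 = (26730 - 108*(-½)) + 20982 = (26730 + 54) + 20982 = 26784 + 20982 = 47766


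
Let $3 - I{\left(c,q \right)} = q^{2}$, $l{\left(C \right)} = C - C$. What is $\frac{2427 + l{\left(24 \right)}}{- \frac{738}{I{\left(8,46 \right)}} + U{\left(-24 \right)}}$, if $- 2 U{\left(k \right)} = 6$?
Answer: $- \frac{1709417}{1867} \approx -915.6$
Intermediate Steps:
$l{\left(C \right)} = 0$
$U{\left(k \right)} = -3$ ($U{\left(k \right)} = \left(- \frac{1}{2}\right) 6 = -3$)
$I{\left(c,q \right)} = 3 - q^{2}$
$\frac{2427 + l{\left(24 \right)}}{- \frac{738}{I{\left(8,46 \right)}} + U{\left(-24 \right)}} = \frac{2427 + 0}{- \frac{738}{3 - 46^{2}} - 3} = \frac{2427}{- \frac{738}{3 - 2116} - 3} = \frac{2427}{- \frac{738}{-2113} - 3} = \frac{2427}{\left(-738\right) \left(- \frac{1}{2113}\right) - 3} = \frac{2427}{\frac{738}{2113} - 3} = \frac{2427}{- \frac{5601}{2113}} = 2427 \left(- \frac{2113}{5601}\right) = - \frac{1709417}{1867}$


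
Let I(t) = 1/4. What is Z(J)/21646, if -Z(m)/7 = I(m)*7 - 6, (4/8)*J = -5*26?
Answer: 119/86584 ≈ 0.0013744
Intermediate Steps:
I(t) = 1/4
J = -260 (J = 2*(-5*26) = 2*(-130) = -260)
Z(m) = 119/4 (Z(m) = -7*((1/4)*7 - 6) = -7*(7/4 - 6) = -7*(-17/4) = 119/4)
Z(J)/21646 = (119/4)/21646 = (119/4)*(1/21646) = 119/86584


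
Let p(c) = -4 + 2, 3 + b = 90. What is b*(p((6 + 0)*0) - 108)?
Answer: -9570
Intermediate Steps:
b = 87 (b = -3 + 90 = 87)
p(c) = -2
b*(p((6 + 0)*0) - 108) = 87*(-2 - 108) = 87*(-110) = -9570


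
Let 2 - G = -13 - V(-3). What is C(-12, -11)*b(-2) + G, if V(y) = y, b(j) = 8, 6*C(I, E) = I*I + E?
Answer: 568/3 ≈ 189.33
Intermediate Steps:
C(I, E) = E/6 + I**2/6 (C(I, E) = (I*I + E)/6 = (I**2 + E)/6 = (E + I**2)/6 = E/6 + I**2/6)
G = 12 (G = 2 - (-13 - 1*(-3)) = 2 - (-13 + 3) = 2 - 1*(-10) = 2 + 10 = 12)
C(-12, -11)*b(-2) + G = ((1/6)*(-11) + (1/6)*(-12)**2)*8 + 12 = (-11/6 + (1/6)*144)*8 + 12 = (-11/6 + 24)*8 + 12 = (133/6)*8 + 12 = 532/3 + 12 = 568/3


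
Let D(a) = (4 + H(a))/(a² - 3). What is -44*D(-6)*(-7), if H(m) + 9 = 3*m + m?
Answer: -812/3 ≈ -270.67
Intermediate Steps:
H(m) = -9 + 4*m (H(m) = -9 + (3*m + m) = -9 + 4*m)
D(a) = (-5 + 4*a)/(-3 + a²) (D(a) = (4 + (-9 + 4*a))/(a² - 3) = (-5 + 4*a)/(-3 + a²))
-44*D(-6)*(-7) = -44*(-5 + 4*(-6))/(-3 + (-6)²)*(-7) = -44*(-5 - 24)/(-3 + 36)*(-7) = -44*(-29)/33*(-7) = -4*(-29)/3*(-7) = -44*(-29/33)*(-7) = (116/3)*(-7) = -812/3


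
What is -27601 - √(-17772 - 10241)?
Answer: -27601 - I*√28013 ≈ -27601.0 - 167.37*I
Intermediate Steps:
-27601 - √(-17772 - 10241) = -27601 - √(-28013) = -27601 - I*√28013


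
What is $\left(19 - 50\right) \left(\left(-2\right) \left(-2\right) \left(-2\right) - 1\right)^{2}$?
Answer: $-2511$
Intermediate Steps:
$\left(19 - 50\right) \left(\left(-2\right) \left(-2\right) \left(-2\right) - 1\right)^{2} = - 31 \left(4 \left(-2\right) - 1\right)^{2} = - 31 \left(-8 - 1\right)^{2} = - 31 \left(-9\right)^{2} = \left(-31\right) 81 = -2511$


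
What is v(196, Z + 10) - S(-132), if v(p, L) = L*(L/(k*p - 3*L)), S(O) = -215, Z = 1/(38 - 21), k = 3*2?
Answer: 23741662/110381 ≈ 215.09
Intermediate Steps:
k = 6
Z = 1/17 ≈ 0.058824
v(p, L) = L²/(-3*L + 6*p) (v(p, L) = L*(L/(6*p - 3*L)) = L*(L/(-3*L + 6*p)) = L²/(-3*L + 6*p))
v(196, Z + 10) - S(-132) = (1/17 + 10)²/(3*(-(1/17 + 10) + 2*196)) - 1*(-215) = (171/17)²/(3*(-1*171/17 + 392)) + 215 = (⅓)*(29241/289)/(-171/17 + 392) + 215 = (⅓)*(29241/289)/(6493/17) + 215 = (⅓)*(29241/289)*(17/6493) + 215 = 9747/110381 + 215 = 23741662/110381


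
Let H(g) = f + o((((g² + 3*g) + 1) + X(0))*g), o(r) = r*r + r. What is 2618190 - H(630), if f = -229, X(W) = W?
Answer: -63120698709808811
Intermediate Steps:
o(r) = r + r² (o(r) = r² + r = r + r²)
H(g) = -229 + g*(1 + g*(1 + g² + 3*g))*(1 + g² + 3*g) (H(g) = -229 + ((((g² + 3*g) + 1) + 0)*g)*(1 + (((g² + 3*g) + 1) + 0)*g) = -229 + (((1 + g² + 3*g) + 0)*g)*(1 + ((1 + g² + 3*g) + 0)*g) = -229 + ((1 + g² + 3*g)*g)*(1 + (1 + g² + 3*g)*g) = -229 + (g*(1 + g² + 3*g))*(1 + g*(1 + g² + 3*g)) = -229 + g*(1 + g*(1 + g² + 3*g))*(1 + g² + 3*g))
2618190 - H(630) = 2618190 - (-229 + 630*(1 + 630*(1 + 630² + 3*630))*(1 + 630² + 3*630)) = 2618190 - (-229 + 630*(1 + 630*(1 + 396900 + 1890))*(1 + 396900 + 1890)) = 2618190 - (-229 + 630*(1 + 630*398791)*398791) = 2618190 - (-229 + 630*(1 + 251238330)*398791) = 2618190 - (-229 + 630*251238331*398791) = 2618190 - (-229 + 63120698712427230) = 2618190 - 1*63120698712427001 = 2618190 - 63120698712427001 = -63120698709808811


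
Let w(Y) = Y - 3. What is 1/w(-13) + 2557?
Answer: 40911/16 ≈ 2556.9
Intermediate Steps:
w(Y) = -3 + Y
1/w(-13) + 2557 = 1/(-3 - 13) + 2557 = 1/(-16) + 2557 = -1/16 + 2557 = 40911/16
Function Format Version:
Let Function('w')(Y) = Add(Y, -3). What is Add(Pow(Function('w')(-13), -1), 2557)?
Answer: Rational(40911, 16) ≈ 2556.9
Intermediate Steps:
Function('w')(Y) = Add(-3, Y)
Add(Pow(Function('w')(-13), -1), 2557) = Add(Pow(Add(-3, -13), -1), 2557) = Add(Pow(-16, -1), 2557) = Add(Rational(-1, 16), 2557) = Rational(40911, 16)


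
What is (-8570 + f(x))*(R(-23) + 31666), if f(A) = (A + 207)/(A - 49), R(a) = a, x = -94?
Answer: -38782388589/143 ≈ -2.7121e+8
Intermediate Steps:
f(A) = (207 + A)/(-49 + A)
(-8570 + f(x))*(R(-23) + 31666) = (-8570 + (207 - 94)/(-49 - 94))*(-23 + 31666) = (-8570 + 113/(-143))*31643 = (-8570 - 1/143*113)*31643 = (-8570 - 113/143)*31643 = -1225623/143*31643 = -38782388589/143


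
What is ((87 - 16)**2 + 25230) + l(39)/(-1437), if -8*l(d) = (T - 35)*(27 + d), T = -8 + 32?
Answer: 57999115/1916 ≈ 30271.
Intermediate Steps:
T = 24
l(d) = 297/8 + 11*d/8 (l(d) = -(24 - 35)*(27 + d)/8 = -(-11)*(27 + d)/8 = -(-297 - 11*d)/8 = 297/8 + 11*d/8)
((87 - 16)**2 + 25230) + l(39)/(-1437) = ((87 - 16)**2 + 25230) + (297/8 + (11/8)*39)/(-1437) = (71**2 + 25230) + (297/8 + 429/8)*(-1/1437) = (5041 + 25230) + (363/4)*(-1/1437) = 30271 - 121/1916 = 57999115/1916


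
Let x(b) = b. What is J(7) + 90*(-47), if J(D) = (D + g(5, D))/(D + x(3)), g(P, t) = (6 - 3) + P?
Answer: -8457/2 ≈ -4228.5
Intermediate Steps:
g(P, t) = 3 + P
J(D) = (8 + D)/(3 + D) (J(D) = (D + (3 + 5))/(D + 3) = (D + 8)/(3 + D) = (8 + D)/(3 + D))
J(7) + 90*(-47) = (8 + 7)/(3 + 7) + 90*(-47) = 15/10 - 4230 = (1/10)*15 - 4230 = 3/2 - 4230 = -8457/2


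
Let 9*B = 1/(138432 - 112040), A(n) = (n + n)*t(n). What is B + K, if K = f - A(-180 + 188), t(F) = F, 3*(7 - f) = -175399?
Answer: 13858650337/237528 ≈ 58345.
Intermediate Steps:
f = 175420/3 (f = 7 - 1/3*(-175399) = 7 + 175399/3 = 175420/3 ≈ 58473.)
A(n) = 2*n**2 (A(n) = (n + n)*n = (2*n)*n = 2*n**2)
K = 175036/3 (K = 175420/3 - 2*(-180 + 188)**2 = 175420/3 - 2*8**2 = 175420/3 - 2*64 = 175420/3 - 1*128 = 175420/3 - 128 = 175036/3 ≈ 58345.)
B = 1/237528 (B = 1/(9*(138432 - 112040)) = (1/9)/26392 = (1/9)*(1/26392) = 1/237528 ≈ 4.2100e-6)
B + K = 1/237528 + 175036/3 = 13858650337/237528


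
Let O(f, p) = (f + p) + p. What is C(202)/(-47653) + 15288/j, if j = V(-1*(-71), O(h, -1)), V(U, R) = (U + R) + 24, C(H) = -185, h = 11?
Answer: 7005176/47653 ≈ 147.00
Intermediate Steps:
O(f, p) = f + 2*p
V(U, R) = 24 + R + U (V(U, R) = (R + U) + 24 = 24 + R + U)
j = 104 (j = 24 + (11 + 2*(-1)) - 1*(-71) = 24 + (11 - 2) + 71 = 24 + 9 + 71 = 104)
C(202)/(-47653) + 15288/j = -185/(-47653) + 15288/104 = -185*(-1/47653) + 15288*(1/104) = 185/47653 + 147 = 7005176/47653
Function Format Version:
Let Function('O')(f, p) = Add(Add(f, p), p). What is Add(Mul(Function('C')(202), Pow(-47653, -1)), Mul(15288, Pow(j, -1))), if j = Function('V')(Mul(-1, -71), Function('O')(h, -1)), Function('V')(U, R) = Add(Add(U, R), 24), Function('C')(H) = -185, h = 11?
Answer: Rational(7005176, 47653) ≈ 147.00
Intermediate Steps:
Function('O')(f, p) = Add(f, Mul(2, p))
Function('V')(U, R) = Add(24, R, U) (Function('V')(U, R) = Add(Add(R, U), 24) = Add(24, R, U))
j = 104 (j = Add(24, Add(11, Mul(2, -1)), Mul(-1, -71)) = Add(24, Add(11, -2), 71) = Add(24, 9, 71) = 104)
Add(Mul(Function('C')(202), Pow(-47653, -1)), Mul(15288, Pow(j, -1))) = Add(Mul(-185, Pow(-47653, -1)), Mul(15288, Pow(104, -1))) = Add(Mul(-185, Rational(-1, 47653)), Mul(15288, Rational(1, 104))) = Add(Rational(185, 47653), 147) = Rational(7005176, 47653)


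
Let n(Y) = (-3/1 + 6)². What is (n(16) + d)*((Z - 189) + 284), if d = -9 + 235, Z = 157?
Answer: 59220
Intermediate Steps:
d = 226
n(Y) = 9 (n(Y) = (-3*1 + 6)² = (-3 + 6)² = 3² = 9)
(n(16) + d)*((Z - 189) + 284) = (9 + 226)*((157 - 189) + 284) = 235*(-32 + 284) = 235*252 = 59220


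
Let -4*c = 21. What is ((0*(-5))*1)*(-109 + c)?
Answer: 0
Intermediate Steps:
c = -21/4 (c = -¼*21 = -21/4 ≈ -5.2500)
((0*(-5))*1)*(-109 + c) = ((0*(-5))*1)*(-109 - 21/4) = (0*1)*(-457/4) = 0*(-457/4) = 0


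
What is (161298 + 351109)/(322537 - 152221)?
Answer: 512407/170316 ≈ 3.0086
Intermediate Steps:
(161298 + 351109)/(322537 - 152221) = 512407/170316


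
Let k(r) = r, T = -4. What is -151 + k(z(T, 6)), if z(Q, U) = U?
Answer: -145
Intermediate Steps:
-151 + k(z(T, 6)) = -151 + 6 = -145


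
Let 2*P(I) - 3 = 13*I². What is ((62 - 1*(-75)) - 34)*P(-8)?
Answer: 86005/2 ≈ 43003.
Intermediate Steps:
P(I) = 3/2 + 13*I²/2 (P(I) = 3/2 + (13*I²)/2 = 3/2 + 13*I²/2)
((62 - 1*(-75)) - 34)*P(-8) = ((62 - 1*(-75)) - 34)*(3/2 + (13/2)*(-8)²) = ((62 + 75) - 34)*(3/2 + (13/2)*64) = (137 - 34)*(3/2 + 416) = 103*(835/2) = 86005/2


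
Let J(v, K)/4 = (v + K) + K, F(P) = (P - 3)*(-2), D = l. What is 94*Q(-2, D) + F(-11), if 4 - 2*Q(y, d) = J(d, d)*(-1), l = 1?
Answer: 780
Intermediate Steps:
D = 1
F(P) = 6 - 2*P (F(P) = (-3 + P)*(-2) = 6 - 2*P)
J(v, K) = 4*v + 8*K (J(v, K) = 4*((v + K) + K) = 4*((K + v) + K) = 4*(v + 2*K) = 4*v + 8*K)
Q(y, d) = 2 + 6*d (Q(y, d) = 2 - (4*d + 8*d)*(-1)/2 = 2 - 12*d*(-1)/2 = 2 - (-6)*d = 2 + 6*d)
94*Q(-2, D) + F(-11) = 94*(2 + 6*1) + (6 - 2*(-11)) = 94*(2 + 6) + (6 + 22) = 94*8 + 28 = 752 + 28 = 780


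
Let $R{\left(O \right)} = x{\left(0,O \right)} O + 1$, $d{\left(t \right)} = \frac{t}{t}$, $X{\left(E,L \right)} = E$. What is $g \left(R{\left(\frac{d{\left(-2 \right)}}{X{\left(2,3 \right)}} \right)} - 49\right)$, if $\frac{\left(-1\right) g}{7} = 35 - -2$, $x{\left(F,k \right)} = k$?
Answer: $\frac{49469}{4} \approx 12367.0$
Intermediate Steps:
$d{\left(t \right)} = 1$
$g = -259$ ($g = - 7 \left(35 - -2\right) = - 7 \left(35 + 2\right) = \left(-7\right) 37 = -259$)
$R{\left(O \right)} = 1 + O^{2}$ ($R{\left(O \right)} = O O + 1 = O^{2} + 1 = 1 + O^{2}$)
$g \left(R{\left(\frac{d{\left(-2 \right)}}{X{\left(2,3 \right)}} \right)} - 49\right) = - 259 \left(\left(1 + \left(1 \cdot \frac{1}{2}\right)^{2}\right) - 49\right) = - 259 \left(\left(1 + \left(\frac{1}{2}\right)^{2}\right) - 49\right) = - 259 \left(\left(1 + \frac{1}{4}\right) - 49\right) = - 259 \left(\frac{5}{4} - 49\right) = \left(-259\right) \left(- \frac{191}{4}\right) = \frac{49469}{4}$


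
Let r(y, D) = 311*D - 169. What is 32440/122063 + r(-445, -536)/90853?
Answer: -17420771175/11089789739 ≈ -1.5709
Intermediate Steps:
r(y, D) = -169 + 311*D
32440/122063 + r(-445, -536)/90853 = 32440/122063 + (-169 + 311*(-536))/90853 = 32440*(1/122063) + (-169 - 166696)*(1/90853) = 32440/122063 - 166865*1/90853 = 32440/122063 - 166865/90853 = -17420771175/11089789739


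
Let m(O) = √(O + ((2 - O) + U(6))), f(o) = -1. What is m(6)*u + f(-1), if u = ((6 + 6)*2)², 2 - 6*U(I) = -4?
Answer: -1 + 576*√3 ≈ 996.66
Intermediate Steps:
U(I) = 1 (U(I) = ⅓ - ⅙*(-4) = ⅓ + ⅔ = 1)
u = 576 (u = (12*2)² = 24² = 576)
m(O) = √3 (m(O) = √(O + ((2 - O) + 1)) = √(O + (3 - O)) = √3)
m(6)*u + f(-1) = √3*576 - 1 = 576*√3 - 1 = -1 + 576*√3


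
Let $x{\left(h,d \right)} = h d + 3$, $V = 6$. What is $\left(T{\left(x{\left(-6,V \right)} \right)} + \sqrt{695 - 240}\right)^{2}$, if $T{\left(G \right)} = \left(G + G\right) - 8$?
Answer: $\left(74 - \sqrt{455}\right)^{2} \approx 2774.1$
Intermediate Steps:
$x{\left(h,d \right)} = 3 + d h$ ($x{\left(h,d \right)} = d h + 3 = 3 + d h$)
$T{\left(G \right)} = -8 + 2 G$ ($T{\left(G \right)} = 2 G - 8 = -8 + 2 G$)
$\left(T{\left(x{\left(-6,V \right)} \right)} + \sqrt{695 - 240}\right)^{2} = \left(\left(-8 + 2 \left(3 + 6 \left(-6\right)\right)\right) + \sqrt{695 - 240}\right)^{2} = \left(\left(-8 + 2 \left(3 - 36\right)\right) + \sqrt{455}\right)^{2} = \left(\left(-8 + 2 \left(-33\right)\right) + \sqrt{455}\right)^{2} = \left(\left(-8 - 66\right) + \sqrt{455}\right)^{2} = \left(-74 + \sqrt{455}\right)^{2}$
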